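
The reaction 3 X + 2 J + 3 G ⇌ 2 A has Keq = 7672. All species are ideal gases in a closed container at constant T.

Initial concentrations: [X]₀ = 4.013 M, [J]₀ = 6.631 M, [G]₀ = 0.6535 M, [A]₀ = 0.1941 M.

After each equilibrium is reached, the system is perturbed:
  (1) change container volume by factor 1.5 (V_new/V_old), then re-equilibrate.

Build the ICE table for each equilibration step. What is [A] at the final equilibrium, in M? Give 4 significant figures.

[A]_eq = 0.4166 M

Q₀ = 4.7506e-05 vs Keq = 7672 ⇒ Q<K, forward
Step 1:
                    X           J           G           A
  Initial       4.013       6.631      0.6535      0.1941
  Change      -0.6502     -0.4335     -0.6502      0.4335
  Equil         3.363       6.198    0.003276      0.6276
  solve Keq expr → x = 0.2167; check Q = 7672
Then change container volume by factor 1.5 (V_new/V_old).
Step 2:
                    X           J           G           A
  Initial       2.242       4.132    0.002184      0.4184
  Change     0.002708    0.001806    0.002708   -0.001806
  Equil         2.245       4.133    0.004892      0.4166
  solve Keq expr → x = -9.0275e-04; check Q = 7672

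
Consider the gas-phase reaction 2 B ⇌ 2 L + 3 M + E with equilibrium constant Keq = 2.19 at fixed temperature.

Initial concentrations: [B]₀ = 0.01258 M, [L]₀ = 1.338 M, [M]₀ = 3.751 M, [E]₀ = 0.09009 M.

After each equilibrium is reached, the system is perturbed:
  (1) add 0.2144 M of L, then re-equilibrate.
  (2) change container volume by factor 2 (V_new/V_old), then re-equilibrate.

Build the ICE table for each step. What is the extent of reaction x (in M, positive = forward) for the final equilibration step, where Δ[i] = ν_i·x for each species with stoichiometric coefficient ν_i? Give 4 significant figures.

x = 0.005415 M

Q₀ = 5.3786e+04 vs Keq = 2.19 ⇒ Q>K, reverse
Step 1:
                    B           L           M           E
  I           0.01258       1.338       3.751     0.09009
  C            0.1774     -0.1774     -0.2661     -0.0887
  E              0.19       1.161       3.485    0.001387
  solve Keq expr → x = -0.0887; check Q = 2.19
Then add 0.2144 M of L.
Step 2:
                    B           L           M           E
  I              0.19       1.375       3.485    0.001387
  C        7.7699e-04 -7.7699e-04   -0.001165 -3.8849e-04
  E            0.1908       1.374       3.484  9.9815e-04
  solve Keq expr → x = -3.8849e-04; check Q = 2.19
Then change container volume by factor 2 (V_new/V_old).
Step 3:
                    B           L           M           E
  I           0.09538      0.6871       1.742  4.9907e-04
  C          -0.01083     0.01083     0.01625    0.005415
  E           0.08455      0.6979       1.758    0.005914
  solve Keq expr → x = 0.005415; check Q = 2.19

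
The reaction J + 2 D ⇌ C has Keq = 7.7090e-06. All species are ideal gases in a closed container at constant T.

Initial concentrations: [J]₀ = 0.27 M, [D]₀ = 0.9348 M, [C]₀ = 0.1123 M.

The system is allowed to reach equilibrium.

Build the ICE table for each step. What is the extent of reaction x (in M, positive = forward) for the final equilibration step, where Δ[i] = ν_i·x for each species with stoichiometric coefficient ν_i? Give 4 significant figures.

x = -0.1123 M

Q₀ = 0.476 vs Keq = 7.7090e-06 ⇒ Q>K, reverse
Step 1:
                  J         D         C
  init         0.27    0.9348    0.1123
  Δ          0.1123    0.2246   -0.1123
  eq         0.3823     1.159 3.9615e-06
  solve Keq expr → x = -0.1123; check Q = 7.7090e-06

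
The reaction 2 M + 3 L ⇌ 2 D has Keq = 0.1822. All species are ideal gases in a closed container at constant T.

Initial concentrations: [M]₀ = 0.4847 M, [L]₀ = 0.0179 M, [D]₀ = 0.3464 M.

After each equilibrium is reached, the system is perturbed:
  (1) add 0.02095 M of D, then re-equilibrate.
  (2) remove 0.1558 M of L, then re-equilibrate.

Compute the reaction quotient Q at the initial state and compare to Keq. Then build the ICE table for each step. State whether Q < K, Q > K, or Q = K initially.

Q₀ = 8.9053e+04 vs Keq = 0.1822 ⇒ Q>K, reverse
Step 1:
                  M         L         D
  I          0.4847    0.0179    0.3464
  C          0.2623    0.3934   -0.2623
  E           0.747    0.4113   0.08411
  solve Keq expr → x = -0.1311; check Q = 0.1822
Then add 0.02095 M of D.
Step 2:
                  M         L         D
  I           0.747    0.4113    0.1051
  C         0.01321   0.01981  -0.01321
  E          0.7602    0.4311   0.09186
  solve Keq expr → x = -0.006603; check Q = 0.1822
Then remove 0.1558 M of L.
Step 3:
                  M         L         D
  I          0.7602    0.2753   0.09186
  C         0.03047    0.0457  -0.03047
  E          0.7907     0.321   0.06139
  solve Keq expr → x = -0.01523; check Q = 0.1822

Q₀ = 8.9053e+04; Q > K (proceeds reverse)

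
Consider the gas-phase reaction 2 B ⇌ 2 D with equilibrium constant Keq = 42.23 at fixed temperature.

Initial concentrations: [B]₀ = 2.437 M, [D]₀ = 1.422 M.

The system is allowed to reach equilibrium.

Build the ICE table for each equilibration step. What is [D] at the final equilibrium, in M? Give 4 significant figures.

Q₀ = 0.3405 vs Keq = 42.23 ⇒ Q<K, forward
Step 1:
                   B          D
  I            2.437      1.422
  C           -1.922      1.922
  E           0.5146      3.344
  solve Keq expr → x = 0.9612; check Q = 42.23

[D]_eq = 3.344 M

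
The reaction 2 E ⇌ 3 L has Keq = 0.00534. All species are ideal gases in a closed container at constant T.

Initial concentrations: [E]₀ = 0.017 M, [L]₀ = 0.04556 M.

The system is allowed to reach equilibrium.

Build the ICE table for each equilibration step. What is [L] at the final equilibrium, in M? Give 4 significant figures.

[L]_eq = 0.01867 M

Q₀ = 0.3272 vs Keq = 0.00534 ⇒ Q>K, reverse
Step 1:
                    E           L
  Initial       0.017     0.04556
  Change      0.01792    -0.02689
  Equil       0.03492     0.01867
  solve Keq expr → x = -0.008962; check Q = 0.00534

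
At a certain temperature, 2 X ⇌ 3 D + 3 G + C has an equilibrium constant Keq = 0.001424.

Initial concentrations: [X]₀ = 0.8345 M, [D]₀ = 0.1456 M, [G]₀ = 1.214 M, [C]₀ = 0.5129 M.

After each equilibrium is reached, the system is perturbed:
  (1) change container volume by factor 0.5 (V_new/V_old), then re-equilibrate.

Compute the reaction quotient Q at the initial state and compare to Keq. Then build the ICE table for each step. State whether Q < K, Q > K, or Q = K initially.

Q₀ = 0.004067 vs Keq = 0.001424 ⇒ Q>K, reverse
Step 1:
                  X         D         G         C
  init       0.8345    0.1456     1.214    0.5129
  Δ         0.02455  -0.03683  -0.03683  -0.01228
  eq         0.8591    0.1088     1.177    0.5006
  solve Keq expr → x = -0.01228; check Q = 0.001424
Then change container volume by factor 0.5 (V_new/V_old).
Step 2:
                  X         D         G         C
  init        1.718    0.2175     2.354     1.001
  Δ         0.09387   -0.1408   -0.1408  -0.04694
  eq          1.812   0.07673     2.214    0.9543
  solve Keq expr → x = -0.04694; check Q = 0.001424

Q₀ = 0.004067; Q > K (proceeds reverse)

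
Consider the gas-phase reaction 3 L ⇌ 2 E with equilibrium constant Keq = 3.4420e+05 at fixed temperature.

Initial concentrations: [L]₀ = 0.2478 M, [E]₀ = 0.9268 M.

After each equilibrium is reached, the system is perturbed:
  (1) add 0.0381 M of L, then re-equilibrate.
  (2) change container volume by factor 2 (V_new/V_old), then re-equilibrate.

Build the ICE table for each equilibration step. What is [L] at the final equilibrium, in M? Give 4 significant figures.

Q₀ = 56.45 vs Keq = 3.4420e+05 ⇒ Q<K, forward
Step 1:
                    L           E
  init         0.2478      0.9268
  Δ           -0.2328      0.1552
  eq          0.01504       1.082
  solve Keq expr → x = 0.07759; check Q = 3.4420e+05
Then add 0.0381 M of L.
Step 2:
                    L           E
  init        0.05314       1.082
  Δ          -0.03787     0.02524
  eq          0.01527       1.107
  solve Keq expr → x = 0.01262; check Q = 3.4420e+05
Then change container volume by factor 2 (V_new/V_old).
Step 3:
                    L           E
  init       0.007636      0.5536
  Δ          0.001969   -0.001313
  eq         0.009605      0.5523
  solve Keq expr → x = -6.5650e-04; check Q = 3.4420e+05

[L]_eq = 0.009605 M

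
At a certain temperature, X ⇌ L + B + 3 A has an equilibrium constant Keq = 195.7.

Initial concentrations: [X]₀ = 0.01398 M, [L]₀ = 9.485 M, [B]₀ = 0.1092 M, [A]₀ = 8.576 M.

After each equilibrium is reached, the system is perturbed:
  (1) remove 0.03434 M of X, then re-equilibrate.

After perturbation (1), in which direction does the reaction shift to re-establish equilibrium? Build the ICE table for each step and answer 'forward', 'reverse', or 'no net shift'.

Q₀ = 4.6731e+04 vs Keq = 195.7 ⇒ Q>K, reverse
Step 1:
                    X           L           B           A
  I           0.01398       9.485      0.1092       8.576
  C            0.1048     -0.1048     -0.1048     -0.3144
  E            0.1188        9.38    0.004395       8.262
  solve Keq expr → x = -0.1048; check Q = 195.7
Then remove 0.03434 M of X.
Step 2:
                    X           L           B           A
  I           0.08445        9.38    0.004395       8.262
  C          0.001221   -0.001221   -0.001221   -0.003662
  E           0.08567       9.379    0.003174       8.258
  solve Keq expr → x = -0.001221; check Q = 195.7

Direction: reverse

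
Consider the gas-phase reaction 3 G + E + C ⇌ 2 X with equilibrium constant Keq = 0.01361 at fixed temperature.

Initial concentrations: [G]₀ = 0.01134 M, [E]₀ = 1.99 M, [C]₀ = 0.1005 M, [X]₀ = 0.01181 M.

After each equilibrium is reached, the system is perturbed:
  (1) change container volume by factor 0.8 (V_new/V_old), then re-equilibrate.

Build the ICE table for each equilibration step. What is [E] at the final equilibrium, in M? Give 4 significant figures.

Q₀ = 478.2 vs Keq = 0.01361 ⇒ Q>K, reverse
Step 1:
                  G         E         C         X
  Initial   0.01134      1.99    0.1005   0.01181
  Change    0.01732  0.005775  0.005775  -0.01155
  Equil     0.02866     1.996    0.1063 2.6074e-04
  solve Keq expr → x = -0.005775; check Q = 0.01361
Then change container volume by factor 0.8 (V_new/V_old).
Step 2:
                  G         E         C         X
  Initial   0.03583     2.495    0.1328 3.2592e-04
  Change  -1.8879e-04 -6.2930e-05 -6.2930e-05 1.2586e-04
  Equil     0.03564     2.495    0.1328 4.5178e-04
  solve Keq expr → x = 6.2930e-05; check Q = 0.01361

[E]_eq = 2.495 M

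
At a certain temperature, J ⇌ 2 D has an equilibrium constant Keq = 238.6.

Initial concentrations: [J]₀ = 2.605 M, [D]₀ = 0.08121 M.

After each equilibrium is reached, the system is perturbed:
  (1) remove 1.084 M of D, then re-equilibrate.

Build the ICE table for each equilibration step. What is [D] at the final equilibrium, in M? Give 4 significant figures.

[D]_eq = 4.068 M

Q₀ = 0.002532 vs Keq = 238.6 ⇒ Q<K, forward
Step 1:
                   J          D
  init         2.605    0.08121
  Δ           -2.497      4.994
  eq           0.108      5.075
  solve Keq expr → x = 2.497; check Q = 238.6
Then remove 1.084 M of D.
Step 2:
                   J          D
  init         0.108      3.991
  Δ         -0.03858    0.07717
  eq         0.06937      4.068
  solve Keq expr → x = 0.03858; check Q = 238.6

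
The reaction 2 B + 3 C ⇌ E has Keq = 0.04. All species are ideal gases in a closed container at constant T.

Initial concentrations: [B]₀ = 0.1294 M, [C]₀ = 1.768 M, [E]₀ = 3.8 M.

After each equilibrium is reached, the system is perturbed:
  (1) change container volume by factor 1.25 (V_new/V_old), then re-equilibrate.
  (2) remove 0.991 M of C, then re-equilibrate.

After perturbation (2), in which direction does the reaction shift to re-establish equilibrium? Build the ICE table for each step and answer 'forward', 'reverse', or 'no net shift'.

Q₀ = 41.06 vs Keq = 0.04 ⇒ Q>K, reverse
Step 1:
                    B           C           E
  I            0.1294       1.768         3.8
  C             1.199       1.798     -0.5994
  E             1.328       3.566       3.201
  solve Keq expr → x = -0.5994; check Q = 0.04
Then change container volume by factor 1.25 (V_new/V_old).
Step 2:
                    B           C           E
  I             1.063       2.853        2.56
  C            0.2659      0.3989      -0.133
  E             1.328       3.252       2.428
  solve Keq expr → x = -0.133; check Q = 0.04
Then remove 0.991 M of C.
Step 3:
                    B           C           E
  I             1.328       2.261       2.428
  C            0.3242      0.4864     -0.1621
  E             1.653       2.747       2.265
  solve Keq expr → x = -0.1621; check Q = 0.04

Direction: reverse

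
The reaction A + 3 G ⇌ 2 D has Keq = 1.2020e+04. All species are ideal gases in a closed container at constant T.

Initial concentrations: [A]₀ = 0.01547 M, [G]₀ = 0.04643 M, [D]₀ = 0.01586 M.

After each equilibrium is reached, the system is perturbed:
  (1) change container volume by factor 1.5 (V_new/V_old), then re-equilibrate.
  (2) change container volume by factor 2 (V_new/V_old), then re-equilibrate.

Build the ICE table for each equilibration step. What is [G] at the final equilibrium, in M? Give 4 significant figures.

[G]_eq = 0.0113 M

Q₀ = 162.5 vs Keq = 1.2020e+04 ⇒ Q<K, forward
Step 1:
                   A          G          D
  Initial    0.01547    0.04643    0.01586
  Change   -0.007997   -0.02399    0.01599
  Equil     0.007473    0.02244    0.03185
  solve Keq expr → x = 0.007997; check Q = 1.2020e+04
Then change container volume by factor 1.5 (V_new/V_old).
Step 2:
                   A          G          D
  Initial   0.004982    0.01496    0.02124
  Change  8.6609e-04   0.002598  -0.001732
  Equil     0.005848    0.01756     0.0195
  solve Keq expr → x = -8.6609e-04; check Q = 1.2020e+04
Then change container volume by factor 2 (V_new/V_old).
Step 3:
                   A          G          D
  Initial   0.002924   0.008779   0.009752
  Change  8.3906e-04   0.002517  -0.001678
  Equil     0.003763     0.0113   0.008074
  solve Keq expr → x = -8.3906e-04; check Q = 1.2020e+04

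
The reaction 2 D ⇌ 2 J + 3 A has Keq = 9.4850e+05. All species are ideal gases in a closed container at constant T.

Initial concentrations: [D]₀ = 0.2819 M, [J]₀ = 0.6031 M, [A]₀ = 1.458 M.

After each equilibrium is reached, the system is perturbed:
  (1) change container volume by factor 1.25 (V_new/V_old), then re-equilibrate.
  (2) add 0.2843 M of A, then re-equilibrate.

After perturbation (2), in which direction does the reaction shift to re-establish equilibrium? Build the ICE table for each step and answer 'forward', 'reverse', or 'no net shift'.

Q₀ = 14.19 vs Keq = 9.4850e+05 ⇒ Q<K, forward
Step 1:
                    D           J           A
  init         0.2819      0.6031       1.458
  Δ           -0.2796      0.2796      0.4194
  eq         0.002331      0.8827       1.877
  solve Keq expr → x = 0.1398; check Q = 9.4850e+05
Then change container volume by factor 1.25 (V_new/V_old).
Step 2:
                    D           J           A
  init       0.001865      0.7061       1.502
  Δ       -5.2847e-04  5.2847e-04  7.9270e-04
  eq         0.001337      0.7067       1.503
  solve Keq expr → x = 2.6423e-04; check Q = 9.4850e+05
Then add 0.2843 M of A.
Step 3:
                    D           J           A
  init       0.001337      0.7067       1.787
  Δ        3.9489e-04 -3.9489e-04 -5.9234e-04
  eq         0.001731      0.7063       1.786
  solve Keq expr → x = -1.9745e-04; check Q = 9.4850e+05

Direction: reverse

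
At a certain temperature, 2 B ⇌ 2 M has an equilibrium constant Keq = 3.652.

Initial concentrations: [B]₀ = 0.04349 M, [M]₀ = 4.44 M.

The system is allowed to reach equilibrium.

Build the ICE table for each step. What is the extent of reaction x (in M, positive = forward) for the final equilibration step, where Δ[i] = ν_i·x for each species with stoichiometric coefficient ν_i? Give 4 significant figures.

x = -0.7483 M

Q₀ = 1.0423e+04 vs Keq = 3.652 ⇒ Q>K, reverse
Step 1:
                  B         M
  I         0.04349      4.44
  C           1.497    -1.497
  E            1.54     2.943
  solve Keq expr → x = -0.7483; check Q = 3.652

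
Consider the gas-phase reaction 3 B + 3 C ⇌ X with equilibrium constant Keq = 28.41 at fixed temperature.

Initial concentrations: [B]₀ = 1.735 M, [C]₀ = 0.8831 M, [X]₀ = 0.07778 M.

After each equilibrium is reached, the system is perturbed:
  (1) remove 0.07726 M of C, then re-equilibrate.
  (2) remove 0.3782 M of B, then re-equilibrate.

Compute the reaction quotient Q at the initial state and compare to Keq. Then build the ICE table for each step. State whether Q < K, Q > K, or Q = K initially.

Q₀ = 0.02162 vs Keq = 28.41 ⇒ Q<K, forward
Step 1:
                  B         C         X
  init        1.735    0.8831   0.07778
  Δ         -0.6754   -0.6754    0.2251
  eq           1.06    0.2077    0.3029
  solve Keq expr → x = 0.2251; check Q = 28.41
Then remove 0.07726 M of C.
Step 2:
                  B         C         X
  init         1.06    0.1305    0.3029
  Δ         0.06137   0.06137  -0.02046
  eq          1.121    0.1918    0.2825
  solve Keq expr → x = -0.02046; check Q = 28.41
Then remove 0.3782 M of B.
Step 3:
                  B         C         X
  init       0.7428    0.1918    0.2825
  Δ         0.06667   0.06667  -0.02222
  eq         0.8094    0.2585    0.2602
  solve Keq expr → x = -0.02222; check Q = 28.41

Q₀ = 0.02162; Q < K (proceeds forward)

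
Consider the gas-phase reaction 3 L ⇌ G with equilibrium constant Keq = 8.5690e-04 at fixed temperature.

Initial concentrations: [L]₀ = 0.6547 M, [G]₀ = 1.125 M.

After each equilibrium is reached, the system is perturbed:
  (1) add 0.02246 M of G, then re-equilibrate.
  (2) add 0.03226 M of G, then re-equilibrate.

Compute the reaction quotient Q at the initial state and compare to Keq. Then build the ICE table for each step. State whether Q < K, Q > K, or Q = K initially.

Q₀ = 4.009; Q > K (proceeds reverse)

Q₀ = 4.009 vs Keq = 8.5690e-04 ⇒ Q>K, reverse
Step 1:
                   L          G
  Initial     0.6547      1.125
  Change       3.225     -1.075
  Equil         3.88    0.05004
  solve Keq expr → x = -1.075; check Q = 8.5690e-04
Then add 0.02246 M of G.
Step 2:
                   L          G
  Initial       3.88     0.0725
  Change     0.06027   -0.02009
  Equil         3.94    0.05241
  solve Keq expr → x = -0.02009; check Q = 8.5690e-04
Then add 0.03226 M of G.
Step 3:
                   L          G
  Initial       3.94    0.08467
  Change     0.08623   -0.02874
  Equil        4.026    0.05592
  solve Keq expr → x = -0.02874; check Q = 8.5690e-04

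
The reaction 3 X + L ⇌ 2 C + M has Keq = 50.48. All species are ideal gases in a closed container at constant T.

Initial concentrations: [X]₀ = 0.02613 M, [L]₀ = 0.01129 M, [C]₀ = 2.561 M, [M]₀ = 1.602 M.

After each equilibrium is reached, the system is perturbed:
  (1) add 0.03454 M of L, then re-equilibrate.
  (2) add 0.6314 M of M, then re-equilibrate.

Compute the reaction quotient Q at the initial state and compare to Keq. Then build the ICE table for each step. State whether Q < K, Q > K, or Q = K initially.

Q₀ = 5.2164e+07 vs Keq = 50.48 ⇒ Q>K, reverse
Step 1:
                   X          L          C          M
  Initial    0.02613    0.01129      2.561      1.602
  Change      0.7383     0.2461    -0.4922    -0.2461
  Equil       0.7644     0.2574      2.069      1.356
  solve Keq expr → x = -0.2461; check Q = 50.48
Then add 0.03454 M of L.
Step 2:
                   X          L          C          M
  Initial     0.7644     0.2919      2.069      1.356
  Change    -0.02091   -0.00697    0.01394    0.00697
  Equil       0.7435      0.285      2.083      1.363
  solve Keq expr → x = 0.00697; check Q = 50.48
Then add 0.6314 M of M.
Step 3:
                   X          L          C          M
  Initial     0.7435      0.285      2.083      1.994
  Change     0.06553    0.02184   -0.04369   -0.02184
  Equil        0.809     0.3068      2.039      1.972
  solve Keq expr → x = -0.02184; check Q = 50.48

Q₀ = 5.2164e+07; Q > K (proceeds reverse)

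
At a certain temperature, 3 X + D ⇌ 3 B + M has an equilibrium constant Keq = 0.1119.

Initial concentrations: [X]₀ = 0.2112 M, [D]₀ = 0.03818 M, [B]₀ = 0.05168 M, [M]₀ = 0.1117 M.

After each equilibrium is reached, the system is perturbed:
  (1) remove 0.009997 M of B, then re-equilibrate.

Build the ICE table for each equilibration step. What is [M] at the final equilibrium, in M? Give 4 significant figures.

Q₀ = 0.04287 vs Keq = 0.1119 ⇒ Q<K, forward
Step 1:
                    X           D           B           M
  Initial      0.2112     0.03818     0.05168      0.1117
  Change     -0.01216   -0.004053     0.01216    0.004053
  Equil         0.199     0.03413     0.06384      0.1158
  solve Keq expr → x = 0.004053; check Q = 0.1119
Then remove 0.009997 M of B.
Step 2:
                    X           D           B           M
  Initial       0.199     0.03413     0.05384      0.1158
  Change    -0.006313   -0.002104    0.006313    0.002104
  Equil        0.1927     0.03202     0.06015      0.1179
  solve Keq expr → x = 0.002104; check Q = 0.1119

[M]_eq = 0.1179 M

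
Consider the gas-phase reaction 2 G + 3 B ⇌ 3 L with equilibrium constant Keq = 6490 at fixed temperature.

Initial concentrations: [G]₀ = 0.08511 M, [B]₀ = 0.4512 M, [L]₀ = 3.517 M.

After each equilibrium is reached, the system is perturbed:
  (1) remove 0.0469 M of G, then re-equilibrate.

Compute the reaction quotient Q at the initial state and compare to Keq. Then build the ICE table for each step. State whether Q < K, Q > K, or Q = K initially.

Q₀ = 6.5381e+04 vs Keq = 6490 ⇒ Q>K, reverse
Step 1:
                  G         B         L
  init      0.08511    0.4512     3.517
  Δ         0.08826    0.1324   -0.1324
  eq         0.1734    0.5836     3.385
  solve Keq expr → x = -0.04413; check Q = 6490
Then remove 0.0469 M of G.
Step 2:
                  G         B         L
  init       0.1265    0.5836     3.385
  Δ          0.0273   0.04095  -0.04095
  eq         0.1538    0.6245     3.344
  solve Keq expr → x = -0.01365; check Q = 6490

Q₀ = 6.5381e+04; Q > K (proceeds reverse)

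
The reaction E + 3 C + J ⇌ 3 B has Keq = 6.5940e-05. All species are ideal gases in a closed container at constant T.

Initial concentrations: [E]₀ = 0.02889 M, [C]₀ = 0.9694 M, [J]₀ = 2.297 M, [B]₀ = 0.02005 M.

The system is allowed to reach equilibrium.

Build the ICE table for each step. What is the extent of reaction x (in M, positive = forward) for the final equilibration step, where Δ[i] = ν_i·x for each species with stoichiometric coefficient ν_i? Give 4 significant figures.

x = -0.001298 M

Q₀ = 1.3333e-04 vs Keq = 6.5940e-05 ⇒ Q>K, reverse
Step 1:
                  E         C         J         B
  I         0.02889    0.9694     2.297   0.02005
  C        0.001298  0.003893  0.001298 -0.003893
  E         0.03019    0.9733     2.298   0.01616
  solve Keq expr → x = -0.001298; check Q = 6.5940e-05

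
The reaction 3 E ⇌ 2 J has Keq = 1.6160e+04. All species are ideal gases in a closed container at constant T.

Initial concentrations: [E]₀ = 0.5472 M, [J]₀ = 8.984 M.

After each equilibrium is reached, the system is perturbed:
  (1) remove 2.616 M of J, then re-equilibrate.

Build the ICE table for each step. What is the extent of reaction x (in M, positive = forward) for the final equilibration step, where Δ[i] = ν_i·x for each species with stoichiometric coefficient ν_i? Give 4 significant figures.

Q₀ = 492.6 vs Keq = 1.6160e+04 ⇒ Q<K, forward
Step 1:
                    E           J
  I            0.5472       8.984
  C           -0.3731      0.2487
  E            0.1741       9.233
  solve Keq expr → x = 0.1244; check Q = 1.6160e+04
Then remove 2.616 M of J.
Step 2:
                    E           J
  I            0.1741       6.617
  C          -0.03435      0.0229
  E            0.1397        6.64
  solve Keq expr → x = 0.01145; check Q = 1.6160e+04

x = 0.01145 M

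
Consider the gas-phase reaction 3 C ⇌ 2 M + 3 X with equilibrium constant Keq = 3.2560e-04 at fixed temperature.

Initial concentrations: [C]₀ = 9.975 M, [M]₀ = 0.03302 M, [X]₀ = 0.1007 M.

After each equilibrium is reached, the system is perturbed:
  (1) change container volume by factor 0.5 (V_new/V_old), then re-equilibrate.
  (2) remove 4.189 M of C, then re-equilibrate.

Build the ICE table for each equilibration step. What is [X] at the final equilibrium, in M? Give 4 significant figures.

Q₀ = 1.1218e-09 vs Keq = 3.2560e-04 ⇒ Q<K, forward
Step 1:
                    C           M           X
  init          9.975     0.03302      0.1007
  Δ           -0.8118      0.5412      0.8118
  eq            9.163      0.5742      0.9125
  solve Keq expr → x = 0.2706; check Q = 3.2560e-04
Then change container volume by factor 0.5 (V_new/V_old).
Step 2:
                    C           M           X
  init          18.33       1.148       1.825
  Δ            0.4134     -0.2756     -0.4134
  eq            18.74      0.8728       1.412
  solve Keq expr → x = -0.1378; check Q = 3.2560e-04
Then remove 4.189 M of C.
Step 3:
                    C           M           X
  init          14.55      0.8728       1.412
  Δ            0.1839     -0.1226     -0.1839
  eq            14.73      0.7503       1.228
  solve Keq expr → x = -0.06129; check Q = 3.2560e-04

[X]_eq = 1.228 M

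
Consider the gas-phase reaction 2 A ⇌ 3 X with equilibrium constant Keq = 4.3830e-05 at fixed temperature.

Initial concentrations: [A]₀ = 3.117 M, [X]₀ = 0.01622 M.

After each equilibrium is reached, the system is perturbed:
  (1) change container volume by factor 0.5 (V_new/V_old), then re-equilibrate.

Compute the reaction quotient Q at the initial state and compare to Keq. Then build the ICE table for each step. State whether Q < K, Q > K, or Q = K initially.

Q₀ = 4.3922e-07; Q < K (proceeds forward)

Q₀ = 4.3922e-07 vs Keq = 4.3830e-05 ⇒ Q<K, forward
Step 1:
                   A          X
  I            3.117    0.01622
  C         -0.03892    0.05839
  E            3.078    0.07461
  solve Keq expr → x = 0.01946; check Q = 4.3830e-05
Then change container volume by factor 0.5 (V_new/V_old).
Step 2:
                   A          X
  I            6.156     0.1492
  C          0.02035   -0.03052
  E            6.176     0.1187
  solve Keq expr → x = -0.01017; check Q = 4.3830e-05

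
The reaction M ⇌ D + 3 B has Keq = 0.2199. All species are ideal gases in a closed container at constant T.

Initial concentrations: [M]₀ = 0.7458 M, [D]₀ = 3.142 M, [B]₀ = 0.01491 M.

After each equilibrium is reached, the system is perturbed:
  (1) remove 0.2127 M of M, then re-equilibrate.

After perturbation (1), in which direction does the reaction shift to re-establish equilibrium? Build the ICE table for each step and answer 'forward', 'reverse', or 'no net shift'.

Q₀ = 1.3964e-05 vs Keq = 0.2199 ⇒ Q<K, forward
Step 1:
                    M           D           B
  I            0.7458       3.142     0.01491
  C           -0.1117      0.1117       0.335
  E            0.6341       3.254        0.35
  solve Keq expr → x = 0.1117; check Q = 0.2199
Then remove 0.2127 M of M.
Step 2:
                    M           D           B
  I            0.4214       3.254        0.35
  C           0.01362    -0.01362    -0.04087
  E             0.435        3.24      0.3091
  solve Keq expr → x = -0.01362; check Q = 0.2199

Direction: reverse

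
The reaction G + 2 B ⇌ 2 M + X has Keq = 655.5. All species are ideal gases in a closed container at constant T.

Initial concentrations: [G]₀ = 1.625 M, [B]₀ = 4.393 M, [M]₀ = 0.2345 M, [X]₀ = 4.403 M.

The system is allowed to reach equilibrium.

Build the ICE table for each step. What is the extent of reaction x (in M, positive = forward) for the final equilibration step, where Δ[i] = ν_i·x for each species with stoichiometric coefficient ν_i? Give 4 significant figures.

x = 1.561 M

Q₀ = 0.007721 vs Keq = 655.5 ⇒ Q<K, forward
Step 1:
                  G         B         M         X
  init        1.625     4.393    0.2345     4.403
  Δ          -1.561    -3.123     3.123     1.561
  eq        0.06357      1.27     3.357     5.964
  solve Keq expr → x = 1.561; check Q = 655.5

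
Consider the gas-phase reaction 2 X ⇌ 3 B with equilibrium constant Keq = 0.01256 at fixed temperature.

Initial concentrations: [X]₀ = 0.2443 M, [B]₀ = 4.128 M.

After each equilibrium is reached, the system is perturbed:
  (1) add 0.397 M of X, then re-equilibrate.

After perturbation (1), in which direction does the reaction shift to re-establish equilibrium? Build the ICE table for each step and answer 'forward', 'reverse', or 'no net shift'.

Direction: forward

Q₀ = 1179 vs Keq = 0.01256 ⇒ Q>K, reverse
Step 1:
                  X         B
  Initial    0.2443     4.128
  Change      2.452    -3.678
  Equil       2.696    0.4503
  solve Keq expr → x = -1.226; check Q = 0.01256
Then add 0.397 M of X.
Step 2:
                  X         B
  Initial     3.093    0.4503
  Change   -0.02688   0.04032
  Equil       3.066    0.4906
  solve Keq expr → x = 0.01344; check Q = 0.01256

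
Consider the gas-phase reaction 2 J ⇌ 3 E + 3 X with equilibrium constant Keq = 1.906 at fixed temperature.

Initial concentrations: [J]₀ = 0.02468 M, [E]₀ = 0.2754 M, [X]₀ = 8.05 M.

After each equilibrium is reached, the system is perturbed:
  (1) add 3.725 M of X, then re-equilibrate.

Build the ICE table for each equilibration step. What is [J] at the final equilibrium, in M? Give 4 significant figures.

Q₀ = 1.7889e+04 vs Keq = 1.906 ⇒ Q>K, reverse
Step 1:
                   J          E          X
  Initial    0.02468     0.2754       8.05
  Change      0.1505    -0.2258    -0.2258
  Equil       0.1752    0.04962      7.824
  solve Keq expr → x = -0.07526; check Q = 1.906
Then add 3.725 M of X.
Step 2:
                   J          E          X
  Initial     0.1752    0.04962      11.55
  Change     0.00981   -0.01472   -0.01472
  Equil        0.185     0.0349      11.53
  solve Keq expr → x = -0.004905; check Q = 1.906

[J]_eq = 0.185 M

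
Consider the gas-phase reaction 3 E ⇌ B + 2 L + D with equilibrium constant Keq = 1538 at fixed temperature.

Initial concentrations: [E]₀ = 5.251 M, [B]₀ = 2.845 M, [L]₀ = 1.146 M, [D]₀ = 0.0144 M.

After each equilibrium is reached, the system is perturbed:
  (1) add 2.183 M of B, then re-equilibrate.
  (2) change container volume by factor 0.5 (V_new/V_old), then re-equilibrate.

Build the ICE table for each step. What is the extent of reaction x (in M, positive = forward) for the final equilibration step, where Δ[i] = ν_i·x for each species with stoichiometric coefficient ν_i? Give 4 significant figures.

Q₀ = 3.7161e-04 vs Keq = 1538 ⇒ Q<K, forward
Step 1:
                  E         B         L         D
  Initial     5.251     2.845     1.146    0.0144
  Change     -4.806     1.602     3.204     1.602
  Equil      0.4455     4.447      4.35     1.616
  solve Keq expr → x = 1.602; check Q = 1538
Then add 2.183 M of B.
Step 2:
                  E         B         L         D
  Initial    0.4455      6.63      4.35     1.616
  Change    0.05791   -0.0193  -0.03861   -0.0193
  Equil      0.5034     6.611     4.311     1.597
  solve Keq expr → x = -0.0193; check Q = 1538
Then change container volume by factor 0.5 (V_new/V_old).
Step 3:
                  E         B         L         D
  Initial     1.007     13.22     8.622     3.194
  Change     0.2336  -0.07788   -0.1558  -0.07788
  Equil        1.24     13.14     8.466     3.116
  solve Keq expr → x = -0.07788; check Q = 1538

x = -0.07788 M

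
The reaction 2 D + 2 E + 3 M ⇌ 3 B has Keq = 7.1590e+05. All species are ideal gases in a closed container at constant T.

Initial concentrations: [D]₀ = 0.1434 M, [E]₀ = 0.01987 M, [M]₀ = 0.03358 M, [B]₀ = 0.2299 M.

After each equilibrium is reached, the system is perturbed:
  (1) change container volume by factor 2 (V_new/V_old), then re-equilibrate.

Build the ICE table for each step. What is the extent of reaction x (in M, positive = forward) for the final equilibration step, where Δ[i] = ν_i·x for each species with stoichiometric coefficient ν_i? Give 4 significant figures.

Q₀ = 3.9526e+07 vs Keq = 7.1590e+05 ⇒ Q>K, reverse
Step 1:
                  D         E         M         B
  Initial    0.1434   0.01987   0.03358    0.2299
  Change    0.02015   0.02015   0.03022  -0.03022
  Equil      0.1635   0.04002    0.0638    0.1997
  solve Keq expr → x = -0.01007; check Q = 7.1590e+05
Then change container volume by factor 2 (V_new/V_old).
Step 2:
                  D         E         M         B
  Initial   0.08177   0.02001    0.0319   0.09984
  Change    0.01037   0.01037   0.01555  -0.01555
  Equil     0.09214   0.03037   0.04745   0.08429
  solve Keq expr → x = -0.005183; check Q = 7.1590e+05

x = -0.005183 M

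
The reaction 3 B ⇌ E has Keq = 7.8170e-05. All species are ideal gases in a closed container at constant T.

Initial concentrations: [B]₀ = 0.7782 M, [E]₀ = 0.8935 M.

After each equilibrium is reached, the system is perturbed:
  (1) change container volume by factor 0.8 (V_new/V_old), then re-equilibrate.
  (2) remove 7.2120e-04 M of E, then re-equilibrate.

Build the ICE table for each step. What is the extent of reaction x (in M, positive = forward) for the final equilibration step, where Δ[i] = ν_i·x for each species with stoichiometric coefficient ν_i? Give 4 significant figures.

x = 7.1192e-04 M

Q₀ = 1.896 vs Keq = 7.8170e-05 ⇒ Q>K, reverse
Step 1:
                   B          E
  init        0.7782     0.8935
  Δ            2.671    -0.8903
  eq           3.449   0.003207
  solve Keq expr → x = -0.8903; check Q = 7.8170e-05
Then change container volume by factor 0.8 (V_new/V_old).
Step 2:
                   B          E
  init         4.311   0.004009
  Δ        -0.006678   0.002226
  eq           4.305   0.006235
  solve Keq expr → x = 0.002226; check Q = 7.8170e-05
Then remove 7.2120e-04 M of E.
Step 3:
                   B          E
  init         4.305   0.005514
  Δ        -0.002136 7.1192e-04
  eq           4.303   0.006226
  solve Keq expr → x = 7.1192e-04; check Q = 7.8170e-05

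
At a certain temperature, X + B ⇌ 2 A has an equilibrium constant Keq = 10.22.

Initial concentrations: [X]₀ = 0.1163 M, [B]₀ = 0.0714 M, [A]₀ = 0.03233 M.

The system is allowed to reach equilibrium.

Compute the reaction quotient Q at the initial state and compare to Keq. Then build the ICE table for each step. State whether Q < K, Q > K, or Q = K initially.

Q₀ = 0.1259 vs Keq = 10.22 ⇒ Q<K, forward
Step 1:
                  X         B         A
  init       0.1163    0.0714   0.03233
  Δ        -0.04791  -0.04791   0.09581
  eq        0.06839   0.02349    0.1281
  solve Keq expr → x = 0.04791; check Q = 10.22

Q₀ = 0.1259; Q < K (proceeds forward)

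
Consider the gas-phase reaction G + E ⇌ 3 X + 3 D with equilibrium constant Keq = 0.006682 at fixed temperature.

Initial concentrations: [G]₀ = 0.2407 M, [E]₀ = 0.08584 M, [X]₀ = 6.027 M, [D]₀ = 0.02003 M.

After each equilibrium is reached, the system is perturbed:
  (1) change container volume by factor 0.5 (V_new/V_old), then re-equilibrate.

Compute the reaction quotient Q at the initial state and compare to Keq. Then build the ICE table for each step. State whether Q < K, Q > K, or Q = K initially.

Q₀ = 0.08515; Q > K (proceeds reverse)

Q₀ = 0.08515 vs Keq = 0.006682 ⇒ Q>K, reverse
Step 1:
                   G          E          X          D
  I           0.2407    0.08584      6.027    0.02003
  C         0.003757   0.003757   -0.01127   -0.01127
  E           0.2445     0.0896      6.016    0.00876
  solve Keq expr → x = -0.003757; check Q = 0.006682
Then change container volume by factor 0.5 (V_new/V_old).
Step 2:
                   G          E          X          D
  I           0.4889     0.1792      12.03    0.01752
  C           0.0035     0.0035    -0.0105    -0.0105
  E           0.4924     0.1827      12.02   0.007021
  solve Keq expr → x = -0.0035; check Q = 0.006682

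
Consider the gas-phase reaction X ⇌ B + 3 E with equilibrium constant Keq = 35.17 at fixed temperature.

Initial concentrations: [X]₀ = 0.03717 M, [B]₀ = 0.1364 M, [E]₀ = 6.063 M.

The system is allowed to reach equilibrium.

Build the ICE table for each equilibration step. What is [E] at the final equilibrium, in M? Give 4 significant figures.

Q₀ = 817.9 vs Keq = 35.17 ⇒ Q>K, reverse
Step 1:
                    X           B           E
  init        0.03717      0.1364       6.063
  Δ            0.1091     -0.1091     -0.3274
  eq           0.1463     0.02727       5.736
  solve Keq expr → x = -0.1091; check Q = 35.17

[E]_eq = 5.736 M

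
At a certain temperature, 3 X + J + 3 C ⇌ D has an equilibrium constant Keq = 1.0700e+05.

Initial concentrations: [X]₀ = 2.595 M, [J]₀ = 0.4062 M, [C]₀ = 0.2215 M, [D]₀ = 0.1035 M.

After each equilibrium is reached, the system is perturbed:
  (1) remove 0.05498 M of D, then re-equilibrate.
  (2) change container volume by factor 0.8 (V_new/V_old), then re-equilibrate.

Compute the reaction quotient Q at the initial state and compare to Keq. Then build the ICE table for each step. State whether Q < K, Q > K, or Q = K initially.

Q₀ = 1.342; Q < K (proceeds forward)

Q₀ = 1.342 vs Keq = 1.0700e+05 ⇒ Q<K, forward
Step 1:
                  X         J         C         D
  I           2.595    0.4062    0.2215    0.1035
  C         -0.2144  -0.07146   -0.2144   0.07146
  E           2.381    0.3347  0.007127     0.175
  solve Keq expr → x = 0.07146; check Q = 1.0700e+05
Then remove 0.05498 M of D.
Step 2:
                  X         J         C         D
  I           2.381    0.3347  0.007127      0.12
  C       -8.3337e-04 -2.7779e-04 -8.3337e-04 2.7779e-04
  E            2.38    0.3345  0.006294    0.1203
  solve Keq expr → x = 2.7779e-04; check Q = 1.0700e+05
Then change container volume by factor 0.8 (V_new/V_old).
Step 3:
                  X         J         C         D
  I           2.975    0.4181  0.007867    0.1503
  C       -0.002813 -9.3774e-04 -0.002813 9.3774e-04
  E           2.972    0.4171  0.005054    0.1513
  solve Keq expr → x = 9.3774e-04; check Q = 1.0700e+05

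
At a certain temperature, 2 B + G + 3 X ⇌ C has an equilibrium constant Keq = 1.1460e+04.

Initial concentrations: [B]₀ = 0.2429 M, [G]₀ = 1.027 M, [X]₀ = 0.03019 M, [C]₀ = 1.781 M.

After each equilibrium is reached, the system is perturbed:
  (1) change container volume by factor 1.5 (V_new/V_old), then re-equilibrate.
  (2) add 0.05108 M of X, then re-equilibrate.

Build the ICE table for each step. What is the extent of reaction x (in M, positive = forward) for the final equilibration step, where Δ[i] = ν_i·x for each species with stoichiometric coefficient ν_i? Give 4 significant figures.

Q₀ = 1.0682e+06 vs Keq = 1.1460e+04 ⇒ Q>K, reverse
Step 1:
                  B         G         X         C
  Initial    0.2429     1.027   0.03019     1.781
  Change    0.05786   0.02893   0.08679  -0.02893
  Equil      0.3008     1.056     0.117     1.752
  solve Keq expr → x = -0.02893; check Q = 1.1460e+04
Then change container volume by factor 1.5 (V_new/V_old).
Step 2:
                  B         G         X         C
  Initial    0.2005     0.704   0.07798     1.168
  Change     0.0378    0.0189   0.05669   -0.0189
  Equil      0.2383    0.7229    0.1347     1.149
  solve Keq expr → x = -0.0189; check Q = 1.1460e+04
Then add 0.05108 M of X.
Step 3:
                  B         G         X         C
  Initial    0.2383    0.7229    0.1858     1.149
  Change   -0.02593  -0.01297   -0.0389   0.01297
  Equil      0.2124    0.7099    0.1469     1.162
  solve Keq expr → x = 0.01297; check Q = 1.1460e+04

x = 0.01297 M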